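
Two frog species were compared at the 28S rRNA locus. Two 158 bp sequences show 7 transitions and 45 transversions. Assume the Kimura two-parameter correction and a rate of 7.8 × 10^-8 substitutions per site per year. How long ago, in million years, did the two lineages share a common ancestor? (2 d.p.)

2.85

P = 7/158 ≈ 0.044304 and Q = 45/158 ≈ 0.28481.
Under the Kimura two-parameter model, d = −½ ln(1 − 2P − Q) − ¼ ln(1 − 2Q).
1 − 2P − Q = 0.626582, giving −½ ln(0.626582) = 0.233738.
1 − 2Q = 0.43038, giving −¼ ln(0.43038) = 0.210772.
d = 0.233738 + 0.210772 = 0.444510.
Under a molecular clock d = 2μt, so t = d/(2μ) = 0.444510 / (2 × 7.8 × 10^-8) = 2.85 million years.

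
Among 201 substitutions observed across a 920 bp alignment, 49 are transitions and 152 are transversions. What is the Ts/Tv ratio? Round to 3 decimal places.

0.322

R = 49/152 = 0.322368… ≈ 0.322 (to 3 d.p.).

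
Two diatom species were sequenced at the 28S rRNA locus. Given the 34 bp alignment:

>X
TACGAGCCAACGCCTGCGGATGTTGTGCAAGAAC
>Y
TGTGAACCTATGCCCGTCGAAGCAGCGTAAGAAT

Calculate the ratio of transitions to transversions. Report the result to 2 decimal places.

2.50

Transitions are A↔G and C↔T; transversions are all other mismatches.
Transitions: 10. Transversions: 4.
R = 10/4 = 2.50.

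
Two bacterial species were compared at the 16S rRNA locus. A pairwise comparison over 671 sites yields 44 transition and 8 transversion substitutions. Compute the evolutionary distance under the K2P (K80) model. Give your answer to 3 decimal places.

0.083

P = 44/671 ≈ 0.065574 and Q = 8/671 ≈ 0.011923.
Under the Kimura two-parameter model, d = −½ ln(1 − 2P − Q) − ¼ ln(1 − 2Q).
1 − 2P − Q = 0.856929, giving −½ ln(0.856929) = 0.077200.
1 − 2Q = 0.976154, giving −¼ ln(0.976154) = 0.006034.
d = 0.077200 + 0.006034 = 0.083234.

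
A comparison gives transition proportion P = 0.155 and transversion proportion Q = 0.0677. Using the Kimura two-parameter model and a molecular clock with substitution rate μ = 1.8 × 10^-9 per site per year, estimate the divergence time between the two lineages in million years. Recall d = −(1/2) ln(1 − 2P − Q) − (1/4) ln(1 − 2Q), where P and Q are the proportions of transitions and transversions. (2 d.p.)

Under the Kimura two-parameter model, d = −½ ln(1 − 2P − Q) − ¼ ln(1 − 2Q).
1 − 2P − Q = 0.6223, giving −½ ln(0.6223) = 0.237166.
1 − 2Q = 0.8646, giving −¼ ln(0.8646) = 0.036372.
d = 0.237166 + 0.036372 = 0.273538.
Under a molecular clock d = 2μt, so t = d/(2μ) = 0.273538 / (2 × 1.8 × 10^-9) = 75.98 million years.

75.98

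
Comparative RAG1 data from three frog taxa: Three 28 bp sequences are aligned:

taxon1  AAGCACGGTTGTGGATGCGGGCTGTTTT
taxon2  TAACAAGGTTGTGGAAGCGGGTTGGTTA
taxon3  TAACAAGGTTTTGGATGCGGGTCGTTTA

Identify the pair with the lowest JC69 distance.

taxon2 and taxon3

taxon1–taxon2: 7/28 differ, p = 0.250, d = 0.304.
taxon1–taxon3: 7/28 differ, p = 0.250, d = 0.304.
taxon2–taxon3: 4/28 differ, p = 0.143, d = 0.158.
The smallest distance is between taxon2 and taxon3.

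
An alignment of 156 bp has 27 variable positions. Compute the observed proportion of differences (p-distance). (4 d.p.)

0.1731

p = 27/156 = 0.173076… ≈ 0.1731 (to 4 d.p.).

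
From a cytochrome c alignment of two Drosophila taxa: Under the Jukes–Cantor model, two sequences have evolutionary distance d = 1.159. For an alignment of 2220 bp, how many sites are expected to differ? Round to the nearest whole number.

1310

Invert JC69: p = (3/4)(1 − e^(−4d/3)) = 0.75 × (1 − e^(-1.545333)) = 0.75 × (1 − 0.213241) = 0.590069.
Expected differing sites = pL ≈ 0.590069 × 2220 = 1309.95318 ≈ 1310.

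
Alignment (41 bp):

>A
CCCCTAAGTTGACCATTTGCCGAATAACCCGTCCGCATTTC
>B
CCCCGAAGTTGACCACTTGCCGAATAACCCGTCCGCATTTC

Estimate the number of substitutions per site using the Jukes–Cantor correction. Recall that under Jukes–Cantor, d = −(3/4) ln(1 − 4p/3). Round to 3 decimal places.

0.050

The sequences differ at 2 of 41 sites (5, 16), so p = 2/41 ≈ 0.04878.
d = −(3/4) ln(1 − 4p/3) = −0.75 ln(1 − 0.06504) = −0.75 ln(0.93496)
  = −0.75 × (-0.067252) = 0.050439 substitutions/site.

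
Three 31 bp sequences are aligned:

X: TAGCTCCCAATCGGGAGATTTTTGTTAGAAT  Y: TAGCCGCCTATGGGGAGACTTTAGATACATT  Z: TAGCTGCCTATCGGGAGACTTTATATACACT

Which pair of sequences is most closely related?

X–Y: 9/31 differ, p = 0.290, d = 0.367.
X–Z: 8/31 differ, p = 0.258, d = 0.316.
Y–Z: 4/31 differ, p = 0.129, d = 0.142.
The smallest distance is between Y and Z.

Y and Z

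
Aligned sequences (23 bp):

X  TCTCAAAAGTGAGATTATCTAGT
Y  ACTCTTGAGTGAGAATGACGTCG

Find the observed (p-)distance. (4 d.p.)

0.4783

The sequences differ at 11 of 23 positions.
p = 11/23 = 0.478260… ≈ 0.4783 (to 4 d.p.).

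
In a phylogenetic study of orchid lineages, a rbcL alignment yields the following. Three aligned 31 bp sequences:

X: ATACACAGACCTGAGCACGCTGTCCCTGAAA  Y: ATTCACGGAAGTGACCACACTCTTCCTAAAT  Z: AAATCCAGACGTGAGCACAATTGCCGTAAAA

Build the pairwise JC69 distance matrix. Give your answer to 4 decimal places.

d(X,Y) = 0.4217, d(X,Z) = 0.4217, d(Y,Z) = 0.6143

X–Y: 10/31 sites differ → p ≈ 0.322581, d = −0.75 ln(1 − 0.430108) = 0.421731 ≈ 0.4217.
X–Z: 10/31 sites differ → p ≈ 0.322581, d = −0.75 ln(1 − 0.430108) = 0.421731 ≈ 0.4217.
Y–Z: 13/31 sites differ → p ≈ 0.419355, d = −0.75 ln(1 − 0.55914) = 0.614271 ≈ 0.6143.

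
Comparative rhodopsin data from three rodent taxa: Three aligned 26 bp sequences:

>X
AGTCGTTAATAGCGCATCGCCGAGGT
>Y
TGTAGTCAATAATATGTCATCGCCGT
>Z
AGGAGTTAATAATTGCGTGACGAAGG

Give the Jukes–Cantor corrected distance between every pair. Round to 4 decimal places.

X–Y: 12/26 sites differ → p ≈ 0.461538, d = −0.75 ln(1 − 0.615384) = 0.716632 ≈ 0.7166.
X–Z: 12/26 sites differ → p ≈ 0.461538, d = −0.75 ln(1 − 0.615384) = 0.716632 ≈ 0.7166.
Y–Z: 13/26 sites differ → p = 0.5, d = −0.75 ln(1 − 0.666667) = 0.823960 ≈ 0.8240.

d(X,Y) = 0.7166, d(X,Z) = 0.7166, d(Y,Z) = 0.8240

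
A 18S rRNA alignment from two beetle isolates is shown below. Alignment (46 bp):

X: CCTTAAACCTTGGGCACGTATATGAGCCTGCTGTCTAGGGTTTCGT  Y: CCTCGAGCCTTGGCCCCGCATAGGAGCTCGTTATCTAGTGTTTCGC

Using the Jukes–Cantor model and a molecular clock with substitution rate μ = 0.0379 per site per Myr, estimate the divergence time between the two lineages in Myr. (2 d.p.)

4.68

The sequences differ at 13 of 46 sites, so p = 13/46 ≈ 0.282609.
d = −(3/4) ln(1 − 4p/3) = −0.75 ln(1 − 0.376812) = −0.75 ln(0.623188)
  = −0.75 × (-0.472907) = 0.354680 substitutions/site.
Under a molecular clock d = 2μt, so t = d/(2μ) = 0.354680 / (2 × 0.0379) = 4.68 Myr.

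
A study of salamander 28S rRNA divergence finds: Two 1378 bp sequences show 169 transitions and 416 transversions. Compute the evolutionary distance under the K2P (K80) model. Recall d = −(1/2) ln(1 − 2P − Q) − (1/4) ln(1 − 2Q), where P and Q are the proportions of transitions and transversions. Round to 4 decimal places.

P = 169/1378 ≈ 0.122642 and Q = 416/1378 ≈ 0.301887.
Under the Kimura two-parameter model, d = −½ ln(1 − 2P − Q) − ¼ ln(1 − 2Q).
1 − 2P − Q = 0.452829, giving −½ ln(0.452829) = 0.396120.
1 − 2Q = 0.396226, giving −¼ ln(0.396226) = 0.231443.
d = 0.396120 + 0.231443 = 0.627563.

0.6276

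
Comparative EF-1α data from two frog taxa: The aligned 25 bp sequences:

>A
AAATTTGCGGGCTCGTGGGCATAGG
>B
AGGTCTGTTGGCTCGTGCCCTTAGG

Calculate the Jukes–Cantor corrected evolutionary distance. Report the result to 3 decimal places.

The sequences differ at 8 of 25 sites (2, 3, 5, 8, 9, 18, 19, 21), so p = 8/25 = 0.32.
d = −(3/4) ln(1 − 4p/3) = −0.75 ln(1 − 0.426667) = −0.75 ln(0.573333)
  = −0.75 × (-0.556289) = 0.417217 substitutions/site.

0.417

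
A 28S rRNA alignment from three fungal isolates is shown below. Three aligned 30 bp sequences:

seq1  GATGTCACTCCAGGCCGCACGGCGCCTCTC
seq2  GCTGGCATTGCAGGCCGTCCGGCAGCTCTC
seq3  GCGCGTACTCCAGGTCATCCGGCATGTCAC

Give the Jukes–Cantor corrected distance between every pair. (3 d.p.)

d(seq1,seq2) = 0.330, d(seq1,seq3) = 0.647, d(seq2,seq3) = 0.441

seq1–seq2: 8/30 sites differ → p ≈ 0.266667, d = −0.75 ln(1 − 0.355556) = 0.329526 ≈ 0.330.
seq1–seq3: 13/30 sites differ → p ≈ 0.433333, d = −0.75 ln(1 − 0.577777) = 0.646666 ≈ 0.647.
seq2–seq3: 10/30 sites differ → p ≈ 0.333333, d = −0.75 ln(1 − 0.444444) = 0.440839 ≈ 0.441.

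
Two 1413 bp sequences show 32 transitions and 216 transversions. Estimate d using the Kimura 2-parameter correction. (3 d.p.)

0.202

P = 32/1413 ≈ 0.022647 and Q = 216/1413 ≈ 0.152866.
Under the Kimura two-parameter model, d = −½ ln(1 − 2P − Q) − ¼ ln(1 − 2Q).
1 − 2P − Q = 0.80184, giving −½ ln(0.80184) = 0.110423.
1 − 2Q = 0.694268, giving −¼ ln(0.694268) = 0.091224.
d = 0.110423 + 0.091224 = 0.201647.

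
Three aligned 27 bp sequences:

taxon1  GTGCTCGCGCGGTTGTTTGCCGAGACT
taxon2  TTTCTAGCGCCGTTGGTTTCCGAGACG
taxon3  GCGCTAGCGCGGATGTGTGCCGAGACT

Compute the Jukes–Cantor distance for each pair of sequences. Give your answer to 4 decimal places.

d(taxon1,taxon2) = 0.3181, d(taxon1,taxon3) = 0.1650, d(taxon2,taxon3) = 0.4408

taxon1–taxon2: 7/27 sites differ → p ≈ 0.259259, d = −0.75 ln(1 − 0.345679) = 0.318118 ≈ 0.3181.
taxon1–taxon3: 4/27 sites differ → p ≈ 0.148148, d = −0.75 ln(1 − 0.197531) = 0.165047 ≈ 0.1650.
taxon2–taxon3: 9/27 sites differ → p ≈ 0.333333, d = −0.75 ln(1 − 0.444444) = 0.440839 ≈ 0.4408.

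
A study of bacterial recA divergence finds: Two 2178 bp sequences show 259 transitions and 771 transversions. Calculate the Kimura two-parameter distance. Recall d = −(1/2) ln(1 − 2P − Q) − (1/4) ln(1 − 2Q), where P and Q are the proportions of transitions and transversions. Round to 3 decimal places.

P = 259/2178 ≈ 0.118916 and Q = 771/2178 ≈ 0.353994.
Under the Kimura two-parameter model, d = −½ ln(1 − 2P − Q) − ¼ ln(1 − 2Q).
1 − 2P − Q = 0.408174, giving −½ ln(0.408174) = 0.448031.
1 − 2Q = 0.292012, giving −¼ ln(0.292012) = 0.307740.
d = 0.448031 + 0.307740 = 0.755771.

0.756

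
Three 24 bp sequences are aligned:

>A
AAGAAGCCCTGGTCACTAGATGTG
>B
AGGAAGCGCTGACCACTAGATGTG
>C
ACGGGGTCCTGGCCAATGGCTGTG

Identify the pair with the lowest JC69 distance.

A–B: 4/24 differ, p = 0.167, d = 0.188.
A–C: 8/24 differ, p = 0.333, d = 0.441.
B–C: 9/24 differ, p = 0.375, d = 0.520.
The smallest distance is between A and B.

A and B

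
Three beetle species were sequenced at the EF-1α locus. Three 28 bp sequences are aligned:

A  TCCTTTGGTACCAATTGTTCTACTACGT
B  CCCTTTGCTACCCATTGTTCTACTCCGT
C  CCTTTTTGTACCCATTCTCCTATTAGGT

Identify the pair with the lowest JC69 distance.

A–B: 4/28 differ, p = 0.143, d = 0.158.
A–C: 8/28 differ, p = 0.286, d = 0.360.
B–C: 8/28 differ, p = 0.286, d = 0.360.
The smallest distance is between A and B.

A and B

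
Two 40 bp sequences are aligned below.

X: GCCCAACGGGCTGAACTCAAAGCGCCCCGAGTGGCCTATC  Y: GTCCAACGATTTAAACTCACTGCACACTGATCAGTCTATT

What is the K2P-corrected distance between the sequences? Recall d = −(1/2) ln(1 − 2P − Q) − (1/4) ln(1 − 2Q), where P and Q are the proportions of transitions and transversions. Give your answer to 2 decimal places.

0.56

Of 40 sites, 10 differences are transitions and 5 are transversions, so P = 10/40 = 0.25 and Q = 5/40 = 0.125.
Under the Kimura two-parameter model, d = −½ ln(1 − 2P − Q) − ¼ ln(1 − 2Q).
1 − 2P − Q = 0.375, giving −½ ln(0.375) = 0.490415.
1 − 2Q = 0.75, giving −¼ ln(0.75) = 0.071921.
d = 0.490415 + 0.071921 = 0.562336.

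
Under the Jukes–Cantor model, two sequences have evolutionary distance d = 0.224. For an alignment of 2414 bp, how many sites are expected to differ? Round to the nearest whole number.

Invert JC69: p = (3/4)(1 − e^(−4d/3)) = 0.75 × (1 − e^(-0.298667)) = 0.75 × (1 − 0.741806) = 0.193646.
Expected differing sites = pL ≈ 0.193646 × 2414 = 467.461444 ≈ 467.

467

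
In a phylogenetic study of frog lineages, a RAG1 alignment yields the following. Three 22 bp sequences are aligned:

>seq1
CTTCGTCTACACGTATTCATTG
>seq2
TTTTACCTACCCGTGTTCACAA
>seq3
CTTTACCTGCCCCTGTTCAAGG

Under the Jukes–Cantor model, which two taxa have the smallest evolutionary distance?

seq2 and seq3

seq1–seq2: 9/22 differ, p = 0.409, d = 0.591.
seq1–seq3: 9/22 differ, p = 0.409, d = 0.591.
seq2–seq3: 6/22 differ, p = 0.273, d = 0.339.
The smallest distance is between seq2 and seq3.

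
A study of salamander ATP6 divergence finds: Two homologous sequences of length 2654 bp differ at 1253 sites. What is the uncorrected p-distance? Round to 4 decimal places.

p = 1253/2654 = 0.472117… ≈ 0.4721 (to 4 d.p.).

0.4721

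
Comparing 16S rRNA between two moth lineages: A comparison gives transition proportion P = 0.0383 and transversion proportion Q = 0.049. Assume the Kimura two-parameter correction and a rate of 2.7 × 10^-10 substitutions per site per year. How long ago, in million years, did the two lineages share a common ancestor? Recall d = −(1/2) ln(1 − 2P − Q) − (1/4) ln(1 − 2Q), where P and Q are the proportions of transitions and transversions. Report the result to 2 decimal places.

172.03

Under the Kimura two-parameter model, d = −½ ln(1 − 2P − Q) − ¼ ln(1 − 2Q).
1 − 2P − Q = 0.8744, giving −½ ln(0.8744) = 0.067109.
1 − 2Q = 0.902, giving −¼ ln(0.902) = 0.025785.
d = 0.067109 + 0.025785 = 0.092894.
Under a molecular clock d = 2μt, so t = d/(2μ) = 0.092894 / (2 × 2.7 × 10^-10) = 172.03 million years.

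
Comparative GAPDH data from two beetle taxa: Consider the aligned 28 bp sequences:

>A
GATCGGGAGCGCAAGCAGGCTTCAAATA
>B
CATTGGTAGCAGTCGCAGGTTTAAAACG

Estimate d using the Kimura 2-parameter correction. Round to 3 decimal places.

Of 28 sites, 5 differences are transitions and 6 are transversions, so P = 5/28 ≈ 0.178571 and Q = 6/28 ≈ 0.214286.
Under the Kimura two-parameter model, d = −½ ln(1 − 2P − Q) − ¼ ln(1 − 2Q).
1 − 2P − Q = 0.428572, giving −½ ln(0.428572) = 0.423648.
1 − 2Q = 0.571428, giving −¼ ln(0.571428) = 0.139904.
d = 0.423648 + 0.139904 = 0.563552.

0.564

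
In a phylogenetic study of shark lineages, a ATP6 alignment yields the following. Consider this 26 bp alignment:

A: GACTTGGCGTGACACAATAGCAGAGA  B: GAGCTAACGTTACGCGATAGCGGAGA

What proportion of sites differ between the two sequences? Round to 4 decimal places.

The sequences differ at 8 of 26 positions (sites 3, 4, 6, 7, 11, 14, 16, 22).
p = 8/26 = 0.307692… ≈ 0.3077 (to 4 d.p.).

0.3077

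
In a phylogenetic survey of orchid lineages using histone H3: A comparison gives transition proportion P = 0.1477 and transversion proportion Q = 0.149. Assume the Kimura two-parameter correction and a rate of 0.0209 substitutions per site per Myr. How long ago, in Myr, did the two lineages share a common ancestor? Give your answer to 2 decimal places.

9.15

Under the Kimura two-parameter model, d = −½ ln(1 − 2P − Q) − ¼ ln(1 − 2Q).
1 − 2P − Q = 0.5556, giving −½ ln(0.5556) = 0.293853.
1 − 2Q = 0.702, giving −¼ ln(0.702) = 0.088455.
d = 0.293853 + 0.088455 = 0.382308.
Under a molecular clock d = 2μt, so t = d/(2μ) = 0.382308 / (2 × 0.0209) = 9.15 Myr.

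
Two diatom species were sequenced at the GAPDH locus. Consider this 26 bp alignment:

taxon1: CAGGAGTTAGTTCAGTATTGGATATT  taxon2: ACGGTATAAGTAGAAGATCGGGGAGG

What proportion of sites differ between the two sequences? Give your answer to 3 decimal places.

0.538

The sequences differ at 14 of 26 positions.
p = 14/26 = 0.538461… ≈ 0.538 (to 3 d.p.).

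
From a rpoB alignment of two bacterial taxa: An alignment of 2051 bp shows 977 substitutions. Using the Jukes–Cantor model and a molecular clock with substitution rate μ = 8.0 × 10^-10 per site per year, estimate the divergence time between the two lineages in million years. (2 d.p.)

472.61

p = 977/2051 ≈ 0.476353.
d = −(3/4) ln(1 − 4p/3) = −0.75 ln(1 − 0.635137) = −0.75 ln(0.364863)
  = −0.75 × (-1.008233) = 0.756175 substitutions/site.
Under a molecular clock d = 2μt, so t = d/(2μ) = 0.756175 / (2 × 8.0 × 10^-10) = 472.61 million years.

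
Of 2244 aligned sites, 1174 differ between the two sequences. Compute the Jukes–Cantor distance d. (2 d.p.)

0.90

p = 1174/2244 ≈ 0.523173.
d = −(3/4) ln(1 − 4p/3) = −0.75 ln(1 − 0.697564) = −0.75 ln(0.302436)
  = −0.75 × (-1.195886) = 0.896915 substitutions/site.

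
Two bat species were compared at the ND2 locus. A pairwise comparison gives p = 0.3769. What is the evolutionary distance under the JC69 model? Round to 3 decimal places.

d = −(3/4) ln(1 − 4p/3) = −0.75 ln(1 − 0.502533) = −0.75 ln(0.497467)
  = −0.75 × (-0.698226) = 0.523670 substitutions/site.

0.524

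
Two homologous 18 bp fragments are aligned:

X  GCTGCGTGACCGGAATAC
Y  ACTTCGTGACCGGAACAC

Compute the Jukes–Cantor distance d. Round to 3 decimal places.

The sequences differ at 3 of 18 sites (1, 4, 16), so p = 3/18 ≈ 0.166667.
d = −(3/4) ln(1 − 4p/3) = −0.75 ln(1 − 0.222223) = −0.75 ln(0.777777)
  = −0.75 × (-0.251315) = 0.188486 substitutions/site.

0.188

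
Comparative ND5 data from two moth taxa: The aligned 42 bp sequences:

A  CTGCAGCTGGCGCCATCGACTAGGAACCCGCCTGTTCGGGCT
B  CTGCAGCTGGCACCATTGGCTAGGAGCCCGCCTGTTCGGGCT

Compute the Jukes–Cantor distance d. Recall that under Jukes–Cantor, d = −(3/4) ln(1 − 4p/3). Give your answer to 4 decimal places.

0.1019

The sequences differ at 4 of 42 sites (12, 17, 19, 26), so p = 4/42 ≈ 0.095238.
d = −(3/4) ln(1 − 4p/3) = −0.75 ln(1 − 0.126984) = −0.75 ln(0.873016)
  = −0.75 × (-0.135801) = 0.101851 substitutions/site.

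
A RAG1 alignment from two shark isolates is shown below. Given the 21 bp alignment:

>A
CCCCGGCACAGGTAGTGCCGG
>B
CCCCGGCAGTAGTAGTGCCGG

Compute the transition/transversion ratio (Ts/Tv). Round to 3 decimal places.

0.500

Transitions are A↔G and C↔T; transversions are all other mismatches.
Transitions: 1. Transversions: 2.
R = 1/2 = 0.500.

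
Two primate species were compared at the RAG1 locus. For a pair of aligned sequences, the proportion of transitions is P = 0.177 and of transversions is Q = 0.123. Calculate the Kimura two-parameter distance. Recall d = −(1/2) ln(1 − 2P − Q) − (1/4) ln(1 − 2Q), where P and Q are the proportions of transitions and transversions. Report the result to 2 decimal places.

0.39

Under the Kimura two-parameter model, d = −½ ln(1 − 2P − Q) − ¼ ln(1 − 2Q).
1 − 2P − Q = 0.523, giving −½ ln(0.523) = 0.324087.
1 − 2Q = 0.754, giving −¼ ln(0.754) = 0.070591.
d = 0.324087 + 0.070591 = 0.394678.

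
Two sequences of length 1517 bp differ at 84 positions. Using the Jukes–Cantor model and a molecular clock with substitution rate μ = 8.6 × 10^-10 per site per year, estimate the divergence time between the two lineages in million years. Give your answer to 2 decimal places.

33.44

p = 84/1517 ≈ 0.055372.
d = −(3/4) ln(1 − 4p/3) = −0.75 ln(1 − 0.073829) = −0.75 ln(0.926171)
  = −0.75 × (-0.076696) = 0.057522 substitutions/site.
Under a molecular clock d = 2μt, so t = d/(2μ) = 0.057522 / (2 × 8.6 × 10^-10) = 33.44 million years.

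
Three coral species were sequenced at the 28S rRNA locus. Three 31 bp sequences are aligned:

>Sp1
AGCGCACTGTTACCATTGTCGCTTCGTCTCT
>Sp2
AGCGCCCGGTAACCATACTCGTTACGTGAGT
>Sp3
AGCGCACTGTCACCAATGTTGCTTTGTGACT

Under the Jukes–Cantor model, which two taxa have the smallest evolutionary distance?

Sp1 and Sp3

Sp1–Sp2: 10/31 differ, p = 0.323, d = 0.422.
Sp1–Sp3: 6/31 differ, p = 0.194, d = 0.224.
Sp2–Sp3: 11/31 differ, p = 0.355, d = 0.481.
The smallest distance is between Sp1 and Sp3.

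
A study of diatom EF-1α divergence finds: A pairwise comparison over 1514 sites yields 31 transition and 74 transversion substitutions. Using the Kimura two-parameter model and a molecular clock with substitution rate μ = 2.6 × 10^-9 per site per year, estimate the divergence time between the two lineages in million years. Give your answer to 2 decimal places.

14.00

P = 31/1514 ≈ 0.020476 and Q = 74/1514 ≈ 0.048877.
Under the Kimura two-parameter model, d = −½ ln(1 − 2P − Q) − ¼ ln(1 − 2Q).
1 − 2P − Q = 0.910171, giving −½ ln(0.910171) = 0.047061.
1 − 2Q = 0.902246, giving −¼ ln(0.902246) = 0.025717.
d = 0.047061 + 0.025717 = 0.072778.
Under a molecular clock d = 2μt, so t = d/(2μ) = 0.072778 / (2 × 2.6 × 10^-9) = 14.00 million years.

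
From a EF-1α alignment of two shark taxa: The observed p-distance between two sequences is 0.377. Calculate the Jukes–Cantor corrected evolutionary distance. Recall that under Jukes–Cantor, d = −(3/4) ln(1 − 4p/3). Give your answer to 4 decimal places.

0.5239

d = −(3/4) ln(1 − 4p/3) = −0.75 ln(1 − 0.502667) = −0.75 ln(0.497333)
  = −0.75 × (-0.698495) = 0.523871 substitutions/site.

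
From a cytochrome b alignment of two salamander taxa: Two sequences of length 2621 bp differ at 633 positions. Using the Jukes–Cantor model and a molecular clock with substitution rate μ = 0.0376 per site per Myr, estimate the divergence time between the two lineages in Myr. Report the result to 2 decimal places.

3.88

p = 633/2621 ≈ 0.241511.
d = −(3/4) ln(1 − 4p/3) = −0.75 ln(1 − 0.322015) = −0.75 ln(0.677985)
  = −0.75 × (-0.388630) = 0.291473 substitutions/site.
Under a molecular clock d = 2μt, so t = d/(2μ) = 0.291473 / (2 × 0.0376) = 3.88 Myr.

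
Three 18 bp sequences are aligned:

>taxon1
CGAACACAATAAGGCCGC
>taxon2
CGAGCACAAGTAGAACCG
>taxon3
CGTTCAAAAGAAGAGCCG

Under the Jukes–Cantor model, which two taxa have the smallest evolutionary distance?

taxon1–taxon2: 7/18 differ, p = 0.389, d = 0.548.
taxon1–taxon3: 8/18 differ, p = 0.444, d = 0.673.
taxon2–taxon3: 5/18 differ, p = 0.278, d = 0.347.
The smallest distance is between taxon2 and taxon3.

taxon2 and taxon3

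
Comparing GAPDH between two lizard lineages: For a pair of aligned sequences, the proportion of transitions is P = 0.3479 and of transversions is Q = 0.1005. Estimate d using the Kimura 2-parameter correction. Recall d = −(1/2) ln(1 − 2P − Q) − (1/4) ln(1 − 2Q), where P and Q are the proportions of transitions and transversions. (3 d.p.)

0.852

Under the Kimura two-parameter model, d = −½ ln(1 − 2P − Q) − ¼ ln(1 − 2Q).
1 − 2P − Q = 0.2037, giving −½ ln(0.2037) = 0.795553.
1 − 2Q = 0.799, giving −¼ ln(0.799) = 0.056099.
d = 0.795553 + 0.056099 = 0.851652.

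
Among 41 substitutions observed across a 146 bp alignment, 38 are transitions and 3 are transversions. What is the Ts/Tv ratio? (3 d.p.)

R = 38/3 = 12.666666… ≈ 12.667 (to 3 d.p.).

12.667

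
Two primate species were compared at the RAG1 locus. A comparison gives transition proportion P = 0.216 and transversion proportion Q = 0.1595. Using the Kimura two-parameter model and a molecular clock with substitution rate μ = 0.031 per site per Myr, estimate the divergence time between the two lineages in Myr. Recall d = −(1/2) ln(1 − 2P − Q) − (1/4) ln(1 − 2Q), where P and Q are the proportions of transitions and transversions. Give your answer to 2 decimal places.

8.77

Under the Kimura two-parameter model, d = −½ ln(1 − 2P − Q) − ¼ ln(1 − 2Q).
1 − 2P − Q = 0.4085, giving −½ ln(0.4085) = 0.447632.
1 − 2Q = 0.681, giving −¼ ln(0.681) = 0.096048.
d = 0.447632 + 0.096048 = 0.543680.
Under a molecular clock d = 2μt, so t = d/(2μ) = 0.543680 / (2 × 0.031) = 8.77 Myr.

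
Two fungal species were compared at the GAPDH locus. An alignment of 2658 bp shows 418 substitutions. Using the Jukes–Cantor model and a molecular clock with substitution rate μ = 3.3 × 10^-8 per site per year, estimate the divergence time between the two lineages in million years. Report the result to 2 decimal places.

p = 418/2658 ≈ 0.157261.
d = −(3/4) ln(1 − 4p/3) = −0.75 ln(1 − 0.209681) = −0.75 ln(0.790319)
  = −0.75 × (-0.235319) = 0.176489 substitutions/site.
Under a molecular clock d = 2μt, so t = d/(2μ) = 0.176489 / (2 × 3.3 × 10^-8) = 2.67 million years.

2.67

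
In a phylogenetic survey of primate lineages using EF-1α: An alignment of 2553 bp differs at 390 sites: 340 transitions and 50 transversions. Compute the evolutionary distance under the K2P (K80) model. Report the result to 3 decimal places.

0.178

P = 340/2553 ≈ 0.133177 and Q = 50/2553 ≈ 0.019585.
Under the Kimura two-parameter model, d = −½ ln(1 − 2P − Q) − ¼ ln(1 − 2Q).
1 − 2P − Q = 0.714061, giving −½ ln(0.714061) = 0.168393.
1 − 2Q = 0.96083, giving −¼ ln(0.96083) = 0.009989.
d = 0.168393 + 0.009989 = 0.178382.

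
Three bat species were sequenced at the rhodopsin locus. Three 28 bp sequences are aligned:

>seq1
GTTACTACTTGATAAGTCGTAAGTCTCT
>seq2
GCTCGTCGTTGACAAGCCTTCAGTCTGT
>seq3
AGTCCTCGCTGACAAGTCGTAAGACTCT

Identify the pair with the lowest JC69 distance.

seq1 and seq3

seq1–seq2: 10/28 differ, p = 0.357, d = 0.485.
seq1–seq3: 8/28 differ, p = 0.286, d = 0.360.
seq2–seq3: 9/28 differ, p = 0.321, d = 0.420.
The smallest distance is between seq1 and seq3.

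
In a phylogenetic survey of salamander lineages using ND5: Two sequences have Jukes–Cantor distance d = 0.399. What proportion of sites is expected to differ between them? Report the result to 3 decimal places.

p = (3/4)(1 − e^(−4d/3)) = 0.75 × (1 − e^(-0.532)) = 0.75 × (1 − 0.587429) = 0.309428.

0.309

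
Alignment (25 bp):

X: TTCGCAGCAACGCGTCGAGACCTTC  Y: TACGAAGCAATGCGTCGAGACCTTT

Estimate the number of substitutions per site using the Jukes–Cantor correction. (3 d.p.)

0.180

The sequences differ at 4 of 25 sites (2, 5, 11, 25), so p = 4/25 = 0.16.
d = −(3/4) ln(1 − 4p/3) = −0.75 ln(1 − 0.213333) = −0.75 ln(0.786667)
  = −0.75 × (-0.239950) = 0.179963 substitutions/site.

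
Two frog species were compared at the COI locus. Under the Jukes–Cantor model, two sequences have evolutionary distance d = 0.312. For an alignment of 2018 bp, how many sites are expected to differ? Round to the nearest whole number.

Invert JC69: p = (3/4)(1 − e^(−4d/3)) = 0.75 × (1 − e^(-0.416)) = 0.75 × (1 − 0.659680) = 0.255240.
Expected differing sites = pL ≈ 0.255240 × 2018 = 515.07432 ≈ 515.

515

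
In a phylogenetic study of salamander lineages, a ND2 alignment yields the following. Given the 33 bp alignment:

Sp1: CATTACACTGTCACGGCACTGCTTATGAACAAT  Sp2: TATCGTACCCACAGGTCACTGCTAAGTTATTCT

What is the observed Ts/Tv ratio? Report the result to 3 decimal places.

Transitions are A↔G and C↔T; transversions are all other mismatches.
Transitions: 6. Transversions: 10.
R = 6/10 = 0.600.

0.600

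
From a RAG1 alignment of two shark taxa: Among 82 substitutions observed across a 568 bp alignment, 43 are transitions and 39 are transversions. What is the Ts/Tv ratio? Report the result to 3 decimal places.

R = 43/39 = 1.102564… ≈ 1.103 (to 3 d.p.).

1.103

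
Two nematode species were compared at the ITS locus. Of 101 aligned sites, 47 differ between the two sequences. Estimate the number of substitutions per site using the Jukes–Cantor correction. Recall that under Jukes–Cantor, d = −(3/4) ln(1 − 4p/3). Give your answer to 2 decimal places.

0.73

p = 47/101 ≈ 0.465347.
d = −(3/4) ln(1 − 4p/3) = −0.75 ln(1 − 0.620463) = −0.75 ln(0.379537)
  = −0.75 × (-0.968803) = 0.726602 substitutions/site.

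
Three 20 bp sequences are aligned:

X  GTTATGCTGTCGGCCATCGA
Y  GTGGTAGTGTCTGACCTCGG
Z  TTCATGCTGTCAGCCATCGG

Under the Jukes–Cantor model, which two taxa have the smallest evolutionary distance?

X–Y: 8/20 differ, p = 0.400, d = 0.572.
X–Z: 4/20 differ, p = 0.200, d = 0.233.
Y–Z: 8/20 differ, p = 0.400, d = 0.572.
The smallest distance is between X and Z.

X and Z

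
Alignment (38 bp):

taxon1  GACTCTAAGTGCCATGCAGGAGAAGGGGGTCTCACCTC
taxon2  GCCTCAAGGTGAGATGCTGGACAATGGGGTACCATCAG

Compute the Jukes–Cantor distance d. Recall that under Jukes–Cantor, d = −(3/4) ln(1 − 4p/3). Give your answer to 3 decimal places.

0.457

The sequences differ at 13 of 38 sites, so p = 13/38 ≈ 0.342105.
d = −(3/4) ln(1 − 4p/3) = −0.75 ln(1 − 0.45614) = −0.75 ln(0.54386)
  = −0.75 × (-0.609063) = 0.456797 substitutions/site.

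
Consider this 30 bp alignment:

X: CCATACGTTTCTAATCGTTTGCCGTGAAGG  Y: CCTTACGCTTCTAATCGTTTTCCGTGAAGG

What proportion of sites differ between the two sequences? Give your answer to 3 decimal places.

0.100

The sequences differ at 3 of 30 positions (sites 3, 8, 21).
p = 3/30 = 0.100.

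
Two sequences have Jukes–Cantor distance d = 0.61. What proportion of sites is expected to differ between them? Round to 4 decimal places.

p = (3/4)(1 − e^(−4d/3)) = 0.75 × (1 − e^(-0.813333)) = 0.75 × (1 − 0.443378) = 0.417467.

0.4175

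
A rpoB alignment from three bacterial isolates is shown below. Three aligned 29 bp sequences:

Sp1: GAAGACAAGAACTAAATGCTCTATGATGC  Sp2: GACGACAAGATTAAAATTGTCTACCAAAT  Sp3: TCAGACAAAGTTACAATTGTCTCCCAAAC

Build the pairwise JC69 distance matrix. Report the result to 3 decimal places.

d(Sp1,Sp2) = 0.529, d(Sp1,Sp3) = 0.878, d(Sp2,Sp3) = 0.344

Sp1–Sp2: 11/29 sites differ → p ≈ 0.37931, d = −0.75 ln(1 − 0.505747) = 0.528531 ≈ 0.529.
Sp1–Sp3: 15/29 sites differ → p ≈ 0.517241, d = −0.75 ln(1 − 0.689655) = 0.877553 ≈ 0.878.
Sp2–Sp3: 8/29 sites differ → p ≈ 0.275862, d = −0.75 ln(1 − 0.367816) = 0.343931 ≈ 0.344.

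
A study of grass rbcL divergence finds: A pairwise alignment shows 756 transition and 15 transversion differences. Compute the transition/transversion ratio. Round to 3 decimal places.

R = 756/15 = 50.400.

50.400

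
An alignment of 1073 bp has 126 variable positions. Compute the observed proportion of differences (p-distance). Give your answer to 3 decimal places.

p = 126/1073 = 0.117427… ≈ 0.117 (to 3 d.p.).

0.117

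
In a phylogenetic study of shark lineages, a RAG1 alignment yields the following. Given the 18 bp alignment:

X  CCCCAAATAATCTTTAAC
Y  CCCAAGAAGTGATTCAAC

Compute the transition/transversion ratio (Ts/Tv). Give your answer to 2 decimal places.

0.60

Transitions are A↔G and C↔T; transversions are all other mismatches.
Transitions: 3. Transversions: 5.
R = 3/5 = 0.60.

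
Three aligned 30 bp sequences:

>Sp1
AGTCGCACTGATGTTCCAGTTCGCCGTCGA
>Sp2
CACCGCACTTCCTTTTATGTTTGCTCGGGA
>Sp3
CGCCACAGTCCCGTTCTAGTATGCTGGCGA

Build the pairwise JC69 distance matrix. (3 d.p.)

Sp1–Sp2: 15/30 sites differ → p = 0.5, d = −0.75 ln(1 − 0.666667) = 0.823960 ≈ 0.824.
Sp1–Sp3: 12/30 sites differ → p = 0.4, d = −0.75 ln(1 − 0.533333) = 0.571605 ≈ 0.572.
Sp2–Sp3: 11/30 sites differ → p ≈ 0.366667, d = −0.75 ln(1 − 0.488889) = 0.503376 ≈ 0.503.

d(Sp1,Sp2) = 0.824, d(Sp1,Sp3) = 0.572, d(Sp2,Sp3) = 0.503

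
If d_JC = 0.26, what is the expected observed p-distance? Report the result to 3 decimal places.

p = (3/4)(1 − e^(−4d/3)) = 0.75 × (1 − e^(-0.346667)) = 0.75 × (1 − 0.707041) = 0.219719.

0.220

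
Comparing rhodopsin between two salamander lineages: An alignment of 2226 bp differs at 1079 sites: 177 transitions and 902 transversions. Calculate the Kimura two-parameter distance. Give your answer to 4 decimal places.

0.8311

P = 177/2226 ≈ 0.079515 and Q = 902/2226 ≈ 0.405211.
Under the Kimura two-parameter model, d = −½ ln(1 − 2P − Q) − ¼ ln(1 − 2Q).
1 − 2P − Q = 0.435759, giving −½ ln(0.435759) = 0.415333.
1 − 2Q = 0.189578, giving −¼ ln(0.189578) = 0.415739.
d = 0.415333 + 0.415739 = 0.831072.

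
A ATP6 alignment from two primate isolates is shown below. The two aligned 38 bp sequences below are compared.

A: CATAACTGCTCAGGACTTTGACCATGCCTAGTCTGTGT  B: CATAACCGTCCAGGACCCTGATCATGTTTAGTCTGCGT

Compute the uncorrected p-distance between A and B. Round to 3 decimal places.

0.237

The sequences differ at 9 of 38 positions (sites 7, 9, 10, 17, 18, 22, 27, 28, 36).
p = 9/38 = 0.236842… ≈ 0.237 (to 3 d.p.).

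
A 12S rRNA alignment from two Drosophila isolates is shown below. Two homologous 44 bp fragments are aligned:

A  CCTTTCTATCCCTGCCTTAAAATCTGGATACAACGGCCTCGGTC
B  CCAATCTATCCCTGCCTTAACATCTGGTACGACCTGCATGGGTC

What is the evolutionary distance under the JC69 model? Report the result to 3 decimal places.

0.304

The sequences differ at 11 of 44 sites, so p = 11/44 = 0.25.
d = −(3/4) ln(1 − 4p/3) = −0.75 ln(1 − 0.333333) = −0.75 ln(0.666667)
  = −0.75 × (-0.405465) = 0.304099 substitutions/site.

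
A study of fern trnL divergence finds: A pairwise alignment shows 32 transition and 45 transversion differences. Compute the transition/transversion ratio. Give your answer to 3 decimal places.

R = 32/45 = 0.711111… ≈ 0.711 (to 3 d.p.).

0.711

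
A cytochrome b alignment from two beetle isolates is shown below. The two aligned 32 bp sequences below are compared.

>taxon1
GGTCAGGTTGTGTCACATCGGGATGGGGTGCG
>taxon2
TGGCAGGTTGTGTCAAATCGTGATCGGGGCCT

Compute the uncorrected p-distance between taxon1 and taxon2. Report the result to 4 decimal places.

0.2500

The sequences differ at 8 of 32 positions (sites 1, 3, 16, 21, 25, 29, 30, 32).
p = 8/32 = 0.2500.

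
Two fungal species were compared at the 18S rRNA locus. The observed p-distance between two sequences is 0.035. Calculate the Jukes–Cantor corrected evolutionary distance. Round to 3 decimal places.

0.036

d = −(3/4) ln(1 − 4p/3) = −0.75 ln(1 − 0.046667) = −0.75 ln(0.953333)
  = −0.75 × (-0.047791) = 0.035843 substitutions/site.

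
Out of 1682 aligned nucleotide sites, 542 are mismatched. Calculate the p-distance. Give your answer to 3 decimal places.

0.322

p = 542/1682 = 0.322235… ≈ 0.322 (to 3 d.p.).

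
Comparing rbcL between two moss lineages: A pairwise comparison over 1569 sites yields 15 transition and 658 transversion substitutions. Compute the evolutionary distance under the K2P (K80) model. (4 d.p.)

P = 15/1569 ≈ 0.00956 and Q = 658/1569 ≈ 0.419375.
Under the Kimura two-parameter model, d = −½ ln(1 − 2P − Q) − ¼ ln(1 − 2Q).
1 − 2P − Q = 0.561505, giving −½ ln(0.561505) = 0.288567.
1 − 2Q = 0.16125, giving −¼ ln(0.16125) = 0.456200.
d = 0.288567 + 0.456200 = 0.744767.

0.7448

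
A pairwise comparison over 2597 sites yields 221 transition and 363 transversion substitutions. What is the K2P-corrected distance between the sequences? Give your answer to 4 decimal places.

0.2675

P = 221/2597 ≈ 0.085098 and Q = 363/2597 ≈ 0.139777.
Under the Kimura two-parameter model, d = −½ ln(1 − 2P − Q) − ¼ ln(1 − 2Q).
1 − 2P − Q = 0.690027, giving −½ ln(0.690027) = 0.185512.
1 − 2Q = 0.720446, giving −¼ ln(0.720446) = 0.081971.
d = 0.185512 + 0.081971 = 0.267483.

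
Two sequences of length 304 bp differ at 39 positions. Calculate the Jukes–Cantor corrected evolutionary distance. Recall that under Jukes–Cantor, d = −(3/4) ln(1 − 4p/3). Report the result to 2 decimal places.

p = 39/304 ≈ 0.128289.
d = −(3/4) ln(1 − 4p/3) = −0.75 ln(1 − 0.171052) = −0.75 ln(0.828948)
  = −0.75 × (-0.187598) = 0.140699 substitutions/site.

0.14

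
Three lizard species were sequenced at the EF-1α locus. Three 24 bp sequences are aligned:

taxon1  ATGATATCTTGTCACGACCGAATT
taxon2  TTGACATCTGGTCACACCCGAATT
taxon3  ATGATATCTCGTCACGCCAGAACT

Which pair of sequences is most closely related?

taxon1–taxon2: 5/24 differ, p = 0.208, d = 0.244.
taxon1–taxon3: 4/24 differ, p = 0.167, d = 0.188.
taxon2–taxon3: 6/24 differ, p = 0.250, d = 0.304.
The smallest distance is between taxon1 and taxon3.

taxon1 and taxon3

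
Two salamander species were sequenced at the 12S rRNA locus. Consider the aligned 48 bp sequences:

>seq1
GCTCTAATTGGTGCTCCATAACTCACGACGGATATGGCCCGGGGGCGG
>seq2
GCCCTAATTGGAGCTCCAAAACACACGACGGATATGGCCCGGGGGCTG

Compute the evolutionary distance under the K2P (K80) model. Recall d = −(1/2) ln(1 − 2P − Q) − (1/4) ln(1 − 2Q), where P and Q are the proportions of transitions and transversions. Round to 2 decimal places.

0.11

Of 48 sites, 1 differences are transitions and 4 are transversions, so P = 1/48 ≈ 0.020833 and Q = 4/48 ≈ 0.083333.
Under the Kimura two-parameter model, d = −½ ln(1 − 2P − Q) − ¼ ln(1 − 2Q).
1 − 2P − Q = 0.875001, giving −½ ln(0.875001) = 0.066765.
1 − 2Q = 0.833334, giving −¼ ln(0.833334) = 0.045580.
d = 0.066765 + 0.045580 = 0.112345.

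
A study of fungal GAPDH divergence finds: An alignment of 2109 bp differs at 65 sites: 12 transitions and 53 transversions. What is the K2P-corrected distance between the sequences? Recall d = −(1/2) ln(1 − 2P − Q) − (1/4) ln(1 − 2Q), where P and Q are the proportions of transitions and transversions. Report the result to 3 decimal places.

P = 12/2109 ≈ 0.00569 and Q = 53/2109 ≈ 0.02513.
Under the Kimura two-parameter model, d = −½ ln(1 − 2P − Q) − ¼ ln(1 − 2Q).
1 − 2P − Q = 0.96349, giving −½ ln(0.96349) = 0.018597.
1 − 2Q = 0.94974, giving −¼ ln(0.94974) = 0.012892.
d = 0.018597 + 0.012892 = 0.031489.

0.031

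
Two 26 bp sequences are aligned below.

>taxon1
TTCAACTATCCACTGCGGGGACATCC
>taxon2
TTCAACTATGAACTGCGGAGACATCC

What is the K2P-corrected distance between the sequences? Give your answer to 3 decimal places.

0.125

Of 26 sites, 1 differences are transitions and 2 are transversions, so P = 1/26 ≈ 0.038462 and Q = 2/26 ≈ 0.076923.
Under the Kimura two-parameter model, d = −½ ln(1 − 2P − Q) − ¼ ln(1 − 2Q).
1 − 2P − Q = 0.846153, giving −½ ln(0.846153) = 0.083528.
1 − 2Q = 0.846154, giving −¼ ln(0.846154) = 0.041763.
d = 0.083528 + 0.041763 = 0.125291.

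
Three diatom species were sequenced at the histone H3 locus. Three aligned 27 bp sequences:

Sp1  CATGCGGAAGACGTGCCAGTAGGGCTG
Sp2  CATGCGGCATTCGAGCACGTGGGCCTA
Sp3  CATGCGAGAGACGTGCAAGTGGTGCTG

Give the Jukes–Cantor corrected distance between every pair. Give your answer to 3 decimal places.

d(Sp1,Sp2) = 0.441, d(Sp1,Sp3) = 0.213, d(Sp2,Sp3) = 0.441

Sp1–Sp2: 9/27 sites differ → p ≈ 0.333333, d = −0.75 ln(1 − 0.444444) = 0.440839 ≈ 0.441.
Sp1–Sp3: 5/27 sites differ → p ≈ 0.185185, d = −0.75 ln(1 − 0.246913) = 0.212681 ≈ 0.213.
Sp2–Sp3: 9/27 sites differ → p ≈ 0.333333, d = −0.75 ln(1 − 0.444444) = 0.440839 ≈ 0.441.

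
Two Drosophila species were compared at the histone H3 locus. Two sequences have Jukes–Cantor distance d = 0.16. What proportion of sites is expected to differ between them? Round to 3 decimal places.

p = (3/4)(1 − e^(−4d/3)) = 0.75 × (1 − e^(-0.213333)) = 0.75 × (1 − 0.807887) = 0.144085.

0.144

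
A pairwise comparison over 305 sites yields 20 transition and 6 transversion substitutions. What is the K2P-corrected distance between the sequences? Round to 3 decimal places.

0.092

P = 20/305 ≈ 0.065574 and Q = 6/305 ≈ 0.019672.
Under the Kimura two-parameter model, d = −½ ln(1 − 2P − Q) − ¼ ln(1 − 2Q).
1 − 2P − Q = 0.84918, giving −½ ln(0.84918) = 0.081742.
1 − 2Q = 0.960656, giving −¼ ln(0.960656) = 0.010035.
d = 0.081742 + 0.010035 = 0.091777.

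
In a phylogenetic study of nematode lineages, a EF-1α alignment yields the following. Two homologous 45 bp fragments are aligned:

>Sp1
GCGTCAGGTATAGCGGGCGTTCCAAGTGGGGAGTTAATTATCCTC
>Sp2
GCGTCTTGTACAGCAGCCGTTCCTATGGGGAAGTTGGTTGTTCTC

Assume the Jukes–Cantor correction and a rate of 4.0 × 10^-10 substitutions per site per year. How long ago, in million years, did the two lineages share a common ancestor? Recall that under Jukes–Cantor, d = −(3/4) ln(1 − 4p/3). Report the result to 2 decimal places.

456.03

The sequences differ at 13 of 45 sites, so p = 13/45 ≈ 0.288889.
d = −(3/4) ln(1 − 4p/3) = −0.75 ln(1 − 0.385185) = −0.75 ln(0.614815)
  = −0.75 × (-0.486434) = 0.364826 substitutions/site.
Under a molecular clock d = 2μt, so t = d/(2μ) = 0.364826 / (2 × 4.0 × 10^-10) = 456.03 million years.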